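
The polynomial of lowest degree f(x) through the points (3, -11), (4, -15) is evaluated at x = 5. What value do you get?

Evaluate each Lagrange basis at x = 5:
L_0(5) = (1)/[(-1)] = -1
L_1(5) = (2)/[(1)] = 2
Sum: (-11)·(-1) + (-15)·(2) = -19

-19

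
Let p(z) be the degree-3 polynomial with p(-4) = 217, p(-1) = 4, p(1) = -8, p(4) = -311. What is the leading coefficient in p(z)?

The leading coefficient equals the top divided difference p[-4,-1,1,4].
p[-4,-1] = (4 - 217) / (-1 - (-4)) = -71
p[-1,1] = (-8 - 4) / (1 - (-1)) = -6
p[1,4] = (-311 - (-8)) / (4 - 1) = -101
p[-4,-1,1] = (-6 - (-71)) / (1 - (-4)) = 13
p[-1,1,4] = (-101 - (-6)) / (4 - (-1)) = -19
p[-4,-1,1,4] = (-19 - 13) / (4 - (-4)) = -4

-4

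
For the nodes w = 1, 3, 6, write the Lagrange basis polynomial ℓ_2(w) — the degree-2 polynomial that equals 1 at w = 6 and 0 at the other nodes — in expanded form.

ℓ_2(w) = (1/15)w^2 - (4/15)w + 1/5

ℓ_2(w) = (w - 1)(w - 3) / [(5)·(3)]
       = (w^2 - 4w + 3) / (15)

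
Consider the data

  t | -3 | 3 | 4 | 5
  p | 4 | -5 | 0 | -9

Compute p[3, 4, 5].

-7

p[3,4] = (0 - (-5)) / (4 - 3) = 5
p[4,5] = (-9 - 0) / (5 - 4) = -9
p[3,4,5] = (-9 - 5) / (5 - 3) = -7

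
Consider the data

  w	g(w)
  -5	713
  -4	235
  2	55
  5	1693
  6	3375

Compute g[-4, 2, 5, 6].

22

g[-4,2] = (55 - 235) / (2 - (-4)) = -30
g[2,5] = (1693 - 55) / (5 - 2) = 546
g[5,6] = (3375 - 1693) / (6 - 5) = 1682
g[-4,2,5] = (546 - (-30)) / (5 - (-4)) = 64
g[2,5,6] = (1682 - 546) / (6 - 2) = 284
g[-4,2,5,6] = (284 - 64) / (6 - (-4)) = 22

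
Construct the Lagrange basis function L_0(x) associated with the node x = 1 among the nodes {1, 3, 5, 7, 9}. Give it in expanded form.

L_0(x) = (x - 3)(x - 5)(x - 7)(x - 9) / [(-2)·(-4)·(-6)·(-8)]
       = (x^4 - 24x^3 + 206x^2 - 744x + 945) / (384)

L_0(x) = (1/384)x^4 - (1/16)x^3 + (103/192)x^2 - (31/16)x + 315/128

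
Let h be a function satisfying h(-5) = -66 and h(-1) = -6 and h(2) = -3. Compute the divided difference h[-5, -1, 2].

-2

h[-5,-1] = (-6 - (-66)) / (-1 - (-5)) = 15
h[-1,2] = (-3 - (-6)) / (2 - (-1)) = 1
h[-5,-1,2] = (1 - 15) / (2 - (-5)) = -2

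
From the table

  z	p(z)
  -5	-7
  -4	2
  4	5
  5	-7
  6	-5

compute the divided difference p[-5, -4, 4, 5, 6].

211/2640

p[-5,-4] = (2 - (-7)) / (-4 - (-5)) = 9
p[-4,4] = (5 - 2) / (4 - (-4)) = 3/8
p[4,5] = (-7 - 5) / (5 - 4) = -12
p[5,6] = (-5 - (-7)) / (6 - 5) = 2
p[-5,-4,4] = (3/8 - 9) / (4 - (-5)) = -23/24
p[-4,4,5] = (-12 - 3/8) / (5 - (-4)) = -11/8
p[4,5,6] = (2 - (-12)) / (6 - 4) = 7
p[-5,-4,4,5] = (-11/8 - (-23/24)) / (5 - (-5)) = -1/24
p[-4,4,5,6] = (7 - (-11/8)) / (6 - (-4)) = 67/80
p[-5,-4,4,5,6] = (67/80 - (-1/24)) / (6 - (-5)) = 211/2640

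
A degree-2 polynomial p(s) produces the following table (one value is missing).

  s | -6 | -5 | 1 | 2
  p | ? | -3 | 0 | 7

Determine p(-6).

3

The 3 known values determine p uniquely (degree ≤ 2).
L_0(-6) = (-7)·(-8)/[(-6)·(-7)] = 4/3
L_1(-6) = (-1)·(-8)/[(6)·(-1)] = -4/3
L_2(-6) = (-1)·(-7)/[(7)·(1)] = 1
Sum: (-3)·(4/3) + 0 + 7·(1) = 3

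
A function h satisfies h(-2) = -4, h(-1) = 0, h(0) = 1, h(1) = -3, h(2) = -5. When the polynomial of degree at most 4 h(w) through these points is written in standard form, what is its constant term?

Build the Lagrange basis polynomials:
L_0(w) = (w + 1)w(w - 1)(w - 2) / [24] = (1/24)w^4 - (1/12)w^3 - (1/24)w^2 + (1/12)w
L_1(w) = (w + 2)w(w - 1)(w - 2) / [-6] = -(1/6)w^4 + (1/6)w^3 + (2/3)w^2 - (2/3)w
L_2(w) = (w + 2)(w + 1)(w - 1)(w - 2) / [4] = (1/4)w^4 - (5/4)w^2 + 1
L_3(w) = (w + 2)(w + 1)w(w - 2) / [-6] = -(1/6)w^4 - (1/6)w^3 + (2/3)w^2 + (2/3)w
L_4(w) = (w + 2)(w + 1)w(w - 1) / [24] = (1/24)w^4 + (1/12)w^3 - (1/24)w^2 - (1/12)w
h(w) = (-4)·L_0 + 0·L_1 + 1·L_2 + (-3)·L_3 + (-5)·L_4
Only the constant term is needed; take it from each L_i and combine:
(-4)·(0) + 0·(0) + 1·(1) + (-3)·(0) + (-5)·(0) = 1

1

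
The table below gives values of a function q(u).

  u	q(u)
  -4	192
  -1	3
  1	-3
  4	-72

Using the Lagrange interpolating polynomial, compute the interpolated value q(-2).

L_0(-2) = (-1)·(-3)·(-6)/[(-3)·(-5)·(-8)] = 3/20
L_1(-2) = (2)·(-3)·(-6)/[(3)·(-2)·(-5)] = 6/5
L_2(-2) = (2)·(-1)·(-6)/[(5)·(2)·(-3)] = -2/5
L_3(-2) = (2)·(-1)·(-3)/[(8)·(5)·(3)] = 1/20
Sum: 192·(3/20) + 3·(6/5) + (-3)·(-2/5) + (-72)·(1/20) = 30

30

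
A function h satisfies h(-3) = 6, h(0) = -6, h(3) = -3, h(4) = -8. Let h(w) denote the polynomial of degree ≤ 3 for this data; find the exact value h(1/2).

-61/12

L_0(1/2) = (1/2)·(-5/2)·(-7/2)/[(-3)·(-6)·(-7)] = -5/144
L_1(1/2) = (7/2)·(-5/2)·(-7/2)/[(3)·(-3)·(-4)] = 245/288
L_2(1/2) = (7/2)·(1/2)·(-7/2)/[(6)·(3)·(-1)] = 49/144
L_3(1/2) = (7/2)·(1/2)·(-5/2)/[(7)·(4)·(1)] = -5/32
Sum: 6·(-5/144) + (-6)·(245/288) + (-3)·(49/144) + (-8)·(-5/32) = -61/12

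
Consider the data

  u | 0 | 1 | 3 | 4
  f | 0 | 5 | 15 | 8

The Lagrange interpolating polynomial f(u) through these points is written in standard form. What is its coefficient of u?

2

Build the Lagrange basis polynomials:
L_0(u) = (u - 1)(u - 3)(u - 4) / [-12] = -(1/12)u^3 + (2/3)u^2 - (19/12)u + 1
L_1(u) = u(u - 3)(u - 4) / [6] = (1/6)u^3 - (7/6)u^2 + 2u
L_2(u) = u(u - 1)(u - 4) / [-6] = -(1/6)u^3 + (5/6)u^2 - (2/3)u
L_3(u) = u(u - 1)(u - 3) / [12] = (1/12)u^3 - (1/3)u^2 + (1/4)u
f(u) = 0·L_0 + 5·L_1 + 15·L_2 + 8·L_3
Only the coefficient of u is needed; take it from each L_i and combine:
0·(-19/12) + 5·(2) + 15·(-2/3) + 8·(1/4) = 2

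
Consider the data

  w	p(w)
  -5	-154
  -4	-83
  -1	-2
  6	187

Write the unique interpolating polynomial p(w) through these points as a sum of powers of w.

p(w) = w^3 - w^2 + w + 1

Build the Lagrange basis polynomials:
L_0(w) = (w + 4)(w + 1)(w - 6) / [-44] = -(1/44)w^3 + (1/44)w^2 + (13/22)w + 6/11
L_1(w) = (w + 5)(w + 1)(w - 6) / [30] = (1/30)w^3 - (31/30)w - 1
L_2(w) = (w + 5)(w + 4)(w - 6) / [-84] = -(1/84)w^3 - (1/28)w^2 + (17/42)w + 10/7
L_3(w) = (w + 5)(w + 4)(w + 1) / [770] = (1/770)w^3 + (1/77)w^2 + (29/770)w + 2/77
p(w) = (-154)·L_0 + (-83)·L_1 + (-2)·L_2 + 187·L_3
  (-154)·L_0(w) = (7/2)w^3 - (7/2)w^2 - 91w - 84
  (-83)·L_1(w) = -(83/30)w^3 + (2573/30)w + 83
  (-2)·L_2(w) = (1/42)w^3 + (1/14)w^2 - (17/21)w - 20/7
  187·L_3(w) = (17/70)w^3 + (17/7)w^2 + (493/70)w + 34/7
Adding term by term: w^3 - w^2 + w + 1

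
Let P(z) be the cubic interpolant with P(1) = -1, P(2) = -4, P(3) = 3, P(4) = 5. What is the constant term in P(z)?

27

Build the Lagrange basis polynomials:
L_0(z) = (z - 2)(z - 3)(z - 4) / [-6] = -(1/6)z^3 + (3/2)z^2 - (13/3)z + 4
L_1(z) = (z - 1)(z - 3)(z - 4) / [2] = (1/2)z^3 - 4z^2 + (19/2)z - 6
L_2(z) = (z - 1)(z - 2)(z - 4) / [-2] = -(1/2)z^3 + (7/2)z^2 - 7z + 4
L_3(z) = (z - 1)(z - 2)(z - 3) / [6] = (1/6)z^3 - z^2 + (11/6)z - 1
P(z) = (-1)·L_0 + (-4)·L_1 + 3·L_2 + 5·L_3
Only the constant term is needed; take it from each L_i and combine:
(-1)·(4) + (-4)·(-6) + 3·(4) + 5·(-1) = 27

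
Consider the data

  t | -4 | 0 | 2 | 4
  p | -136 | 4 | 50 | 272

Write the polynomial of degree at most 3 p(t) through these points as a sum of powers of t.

p(t) = 3t^3 + 4t^2 + 3t + 4

Newton's divided differences:
p[-4,0] = (4 - (-136)) / (0 - (-4)) = 35
p[0,2] = (50 - 4) / (2 - 0) = 23
p[2,4] = (272 - 50) / (4 - 2) = 111
p[-4,0,2] = (23 - 35) / (2 - (-4)) = -2
p[0,2,4] = (111 - 23) / (4 - 0) = 22
p[-4,0,2,4] = (22 - (-2)) / (4 - (-4)) = 3
p(t) = -136 + 35·(t + 4) + (-2)·(t + 4)t + 3·(t + 4)t(t - 2)
Expanding: p(t) = 3t^3 + 4t^2 + 3t + 4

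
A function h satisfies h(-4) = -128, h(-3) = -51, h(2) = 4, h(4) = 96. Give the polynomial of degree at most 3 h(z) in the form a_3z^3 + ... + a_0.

h(z) = 2z^3 - z^2 - 4z

Newton's divided differences:
h[-4,-3] = (-51 - (-128)) / (-3 - (-4)) = 77
h[-3,2] = (4 - (-51)) / (2 - (-3)) = 11
h[2,4] = (96 - 4) / (4 - 2) = 46
h[-4,-3,2] = (11 - 77) / (2 - (-4)) = -11
h[-3,2,4] = (46 - 11) / (4 - (-3)) = 5
h[-4,-3,2,4] = (5 - (-11)) / (4 - (-4)) = 2
h(z) = -128 + 77·(z + 4) + (-11)·(z + 4)(z + 3) + 2·(z + 4)(z + 3)(z - 2)
Expanding: h(z) = 2z^3 - z^2 - 4z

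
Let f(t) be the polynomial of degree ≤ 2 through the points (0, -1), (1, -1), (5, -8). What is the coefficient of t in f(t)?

L_0(t) = (t - 1)(t - 5) / [5] = (1/5)t^2 - (6/5)t + 1
L_1(t) = t(t - 5) / [-4] = -(1/4)t^2 + (5/4)t
L_2(t) = t(t - 1) / [20] = (1/20)t^2 - (1/20)t
f(t) = (-1)·L_0 + (-1)·L_1 + (-8)·L_2
Only the coefficient of t is needed; take it from each L_i and combine:
(-1)·(-6/5) + (-1)·(5/4) + (-8)·(-1/20) = 7/20

7/20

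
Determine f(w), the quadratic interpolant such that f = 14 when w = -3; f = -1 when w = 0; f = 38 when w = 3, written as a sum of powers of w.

Newton's divided differences:
f[-3,0] = (-1 - 14) / (0 - (-3)) = -5
f[0,3] = (38 - (-1)) / (3 - 0) = 13
f[-3,0,3] = (13 - (-5)) / (3 - (-3)) = 3
f(w) = 14 + (-5)·(w + 3) + 3·(w + 3)w
Expanding: f(w) = 3w^2 + 4w - 1

f(w) = 3w^2 + 4w - 1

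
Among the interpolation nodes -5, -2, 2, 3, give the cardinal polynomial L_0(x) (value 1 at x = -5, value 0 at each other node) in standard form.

L_0(x) = -(1/168)x^3 + (1/56)x^2 + (1/42)x - 1/14

L_0(x) = (x + 2)(x - 2)(x - 3) / [(-3)·(-7)·(-8)]
       = (x^3 - 3x^2 - 4x + 12) / (-168)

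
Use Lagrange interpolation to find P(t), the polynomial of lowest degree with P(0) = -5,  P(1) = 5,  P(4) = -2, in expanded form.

P(t) = -(37/12)t^2 + (157/12)t - 5

L_0(t) = (t - 1)(t - 4) / [4] = (1/4)t^2 - (5/4)t + 1
L_1(t) = t(t - 4) / [-3] = -(1/3)t^2 + (4/3)t
L_2(t) = t(t - 1) / [12] = (1/12)t^2 - (1/12)t
P(t) = (-5)·L_0 + 5·L_1 + (-2)·L_2
  (-5)·L_0(t) = -(5/4)t^2 + (25/4)t - 5
  5·L_1(t) = -(5/3)t^2 + (20/3)t
  (-2)·L_2(t) = -(1/6)t^2 + (1/6)t
Adding term by term: -(37/12)t^2 + (157/12)t - 5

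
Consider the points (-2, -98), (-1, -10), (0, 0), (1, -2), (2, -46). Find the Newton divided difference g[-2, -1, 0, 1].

g[-2,-1] = (-10 - (-98)) / (-1 - (-2)) = 88
g[-1,0] = (0 - (-10)) / (0 - (-1)) = 10
g[0,1] = (-2 - 0) / (1 - 0) = -2
g[-2,-1,0] = (10 - 88) / (0 - (-2)) = -39
g[-1,0,1] = (-2 - 10) / (1 - (-1)) = -6
g[-2,-1,0,1] = (-6 - (-39)) / (1 - (-2)) = 11

11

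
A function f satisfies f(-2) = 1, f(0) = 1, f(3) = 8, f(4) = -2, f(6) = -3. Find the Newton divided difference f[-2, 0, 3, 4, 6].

49/240

f[-2,0] = (1 - 1) / (0 - (-2)) = 0
f[0,3] = (8 - 1) / (3 - 0) = 7/3
f[3,4] = (-2 - 8) / (4 - 3) = -10
f[4,6] = (-3 - (-2)) / (6 - 4) = -1/2
f[-2,0,3] = (7/3 - 0) / (3 - (-2)) = 7/15
f[0,3,4] = (-10 - 7/3) / (4 - 0) = -37/12
f[3,4,6] = (-1/2 - (-10)) / (6 - 3) = 19/6
f[-2,0,3,4] = (-37/12 - 7/15) / (4 - (-2)) = -71/120
f[0,3,4,6] = (19/6 - (-37/12)) / (6 - 0) = 25/24
f[-2,0,3,4,6] = (25/24 - (-71/120)) / (6 - (-2)) = 49/240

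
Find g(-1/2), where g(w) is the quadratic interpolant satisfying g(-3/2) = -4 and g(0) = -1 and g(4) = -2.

-79/44

Evaluate each Lagrange basis at w = -1/2:
L_0(-1/2) = (-1/2)·(-9/2)/[(-3/2)·(-11/2)] = 3/11
L_1(-1/2) = (1)·(-9/2)/[(3/2)·(-4)] = 3/4
L_2(-1/2) = (1)·(-1/2)/[(11/2)·(4)] = -1/44
Sum: (-4)·(3/11) + (-1)·(3/4) + (-2)·(-1/44) = -79/44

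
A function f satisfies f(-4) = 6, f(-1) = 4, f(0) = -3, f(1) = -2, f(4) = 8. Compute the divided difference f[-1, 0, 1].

f[-1,0] = (-3 - 4) / (0 - (-1)) = -7
f[0,1] = (-2 - (-3)) / (1 - 0) = 1
f[-1,0,1] = (1 - (-7)) / (1 - (-1)) = 4

4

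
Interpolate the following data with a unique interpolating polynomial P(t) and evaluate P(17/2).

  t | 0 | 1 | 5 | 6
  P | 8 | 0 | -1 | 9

1837/32

Using Newton's divided-difference form:
P[0,1] = (0 - 8) / (1 - 0) = -8
P[1,5] = (-1 - 0) / (5 - 1) = -1/4
P[5,6] = (9 - (-1)) / (6 - 5) = 10
P[0,1,5] = (-1/4 - (-8)) / (5 - 0) = 31/20
P[1,5,6] = (10 - (-1/4)) / (6 - 1) = 41/20
P[0,1,5,6] = (41/20 - 31/20) / (6 - 0) = 1/12
P(17/2) = 8 + (-8)·(17/2) + (31/20)·(17/2)·(15/2) + (1/12)·(17/2)·(15/2)·(7/2) = 1837/32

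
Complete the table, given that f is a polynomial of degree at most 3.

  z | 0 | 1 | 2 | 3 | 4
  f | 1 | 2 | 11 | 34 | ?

77

The 4 known values determine f uniquely (degree ≤ 3).
Evaluate each Lagrange basis at z = 4:
L_0(4) = (3)·(2)·(1)/[(-1)·(-2)·(-3)] = -1
L_1(4) = (4)·(2)·(1)/[(1)·(-1)·(-2)] = 4
L_2(4) = (4)·(3)·(1)/[(2)·(1)·(-1)] = -6
L_3(4) = (4)·(3)·(2)/[(3)·(2)·(1)] = 4
Sum: 1·(-1) + 2·(4) + 11·(-6) + 34·(4) = 77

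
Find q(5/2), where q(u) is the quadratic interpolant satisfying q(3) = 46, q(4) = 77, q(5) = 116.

67/2

L_0(5/2) = (-3/2)·(-5/2)/[(-1)·(-2)] = 15/8
L_1(5/2) = (-1/2)·(-5/2)/[(1)·(-1)] = -5/4
L_2(5/2) = (-1/2)·(-3/2)/[(2)·(1)] = 3/8
Sum: 46·(15/8) + 77·(-5/4) + 116·(3/8) = 67/2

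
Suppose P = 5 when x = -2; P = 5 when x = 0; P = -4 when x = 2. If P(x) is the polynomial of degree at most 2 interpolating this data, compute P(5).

-275/8

Using Newton's divided-difference form:
P[-2,0] = (5 - 5) / (0 - (-2)) = 0
P[0,2] = (-4 - 5) / (2 - 0) = -9/2
P[-2,0,2] = (-9/2 - 0) / (2 - (-2)) = -9/8
P(5) = 5 + 0·(7) + (-9/8)·(7)·(5) = -275/8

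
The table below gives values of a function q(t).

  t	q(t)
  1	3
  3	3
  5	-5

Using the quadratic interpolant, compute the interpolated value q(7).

L_0(7) = (4)·(2)/[(-2)·(-4)] = 1
L_1(7) = (6)·(2)/[(2)·(-2)] = -3
L_2(7) = (6)·(4)/[(4)·(2)] = 3
Sum: 3·(1) + 3·(-3) + (-5)·(3) = -21

-21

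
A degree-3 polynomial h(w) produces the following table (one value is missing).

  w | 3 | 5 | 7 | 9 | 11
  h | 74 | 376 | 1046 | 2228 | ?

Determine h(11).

4066

The 4 known values determine h uniquely (degree ≤ 3).
L_0(11) = (6)·(4)·(2)/[(-2)·(-4)·(-6)] = -1
L_1(11) = (8)·(4)·(2)/[(2)·(-2)·(-4)] = 4
L_2(11) = (8)·(6)·(2)/[(4)·(2)·(-2)] = -6
L_3(11) = (8)·(6)·(4)/[(6)·(4)·(2)] = 4
Sum: 74·(-1) + 376·(4) + 1046·(-6) + 2228·(4) = 4066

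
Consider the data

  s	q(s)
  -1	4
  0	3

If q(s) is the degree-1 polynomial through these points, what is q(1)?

Evaluate each Lagrange basis at s = 1:
L_0(1) = (1)/[(-1)] = -1
L_1(1) = (2)/[(1)] = 2
Sum: 4·(-1) + 3·(2) = 2

2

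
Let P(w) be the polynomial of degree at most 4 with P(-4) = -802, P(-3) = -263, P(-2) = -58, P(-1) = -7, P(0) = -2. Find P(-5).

Using Newton's divided-difference form:
P[-4,-3] = (-263 - (-802)) / (-3 - (-4)) = 539
P[-3,-2] = (-58 - (-263)) / (-2 - (-3)) = 205
P[-2,-1] = (-7 - (-58)) / (-1 - (-2)) = 51
P[-1,0] = (-2 - (-7)) / (0 - (-1)) = 5
P[-4,-3,-2] = (205 - 539) / (-2 - (-4)) = -167
P[-3,-2,-1] = (51 - 205) / (-1 - (-3)) = -77
P[-2,-1,0] = (5 - 51) / (0 - (-2)) = -23
P[-4,-3,-2,-1] = (-77 - (-167)) / (-1 - (-4)) = 30
P[-3,-2,-1,0] = (-23 - (-77)) / (0 - (-3)) = 18
P[-4,-3,-2,-1,0] = (18 - 30) / (0 - (-4)) = -3
P(-5) = -802 + 539·(-1) + (-167)·(-1)·(-2) + 30·(-1)·(-2)·(-3) + (-3)·(-1)·(-2)·(-3)·(-4) = -1927

-1927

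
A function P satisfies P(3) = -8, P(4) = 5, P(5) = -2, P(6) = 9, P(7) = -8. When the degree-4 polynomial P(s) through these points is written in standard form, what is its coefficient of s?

Build the Lagrange basis polynomials:
L_0(s) = (s - 4)(s - 5)(s - 6)(s - 7) / [24] = (1/24)s^4 - (11/12)s^3 + (179/24)s^2 - (319/12)s + 35
L_1(s) = (s - 3)(s - 5)(s - 6)(s - 7) / [-6] = -(1/6)s^4 + (7/2)s^3 - (161/6)s^2 + (177/2)s - 105
L_2(s) = (s - 3)(s - 4)(s - 6)(s - 7) / [4] = (1/4)s^4 - 5s^3 + (145/4)s^2 - (225/2)s + 126
L_3(s) = (s - 3)(s - 4)(s - 5)(s - 7) / [-6] = -(1/6)s^4 + (19/6)s^3 - (131/6)s^2 + (389/6)s - 70
L_4(s) = (s - 3)(s - 4)(s - 5)(s - 6) / [24] = (1/24)s^4 - (3/4)s^3 + (119/24)s^2 - (57/4)s + 15
P(s) = (-8)·L_0 + 5·L_1 + (-2)·L_2 + 9·L_3 + (-8)·L_4
Only the coefficient of s is needed; take it from each L_i and combine:
(-8)·(-319/12) + 5·(177/2) + (-2)·(-225/2) + 9·(389/6) + (-8)·(-57/4) = 4733/3

4733/3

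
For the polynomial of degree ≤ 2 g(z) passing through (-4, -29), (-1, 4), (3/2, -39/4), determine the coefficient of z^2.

-3

The leading coefficient equals the top divided difference g[-4,-1,3/2].
g[-4,-1] = (4 - (-29)) / (-1 - (-4)) = 11
g[-1,3/2] = (-39/4 - 4) / (3/2 - (-1)) = -11/2
g[-4,-1,3/2] = (-11/2 - 11) / (3/2 - (-4)) = -3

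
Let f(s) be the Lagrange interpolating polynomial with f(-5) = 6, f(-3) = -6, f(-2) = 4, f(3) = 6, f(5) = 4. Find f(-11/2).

5973/256

L_0(-11/2) = (-5/2)·(-7/2)·(-17/2)·(-21/2)/[(-2)·(-3)·(-8)·(-10)] = 833/512
L_1(-11/2) = (-1/2)·(-7/2)·(-17/2)·(-21/2)/[(2)·(-1)·(-6)·(-8)] = -833/512
L_2(-11/2) = (-1/2)·(-5/2)·(-17/2)·(-21/2)/[(3)·(1)·(-5)·(-7)] = 17/16
L_3(-11/2) = (-1/2)·(-5/2)·(-7/2)·(-21/2)/[(8)·(6)·(5)·(-2)] = -49/512
L_4(-11/2) = (-1/2)·(-5/2)·(-7/2)·(-17/2)/[(10)·(8)·(7)·(2)] = 17/512
Sum: 6·(833/512) + (-6)·(-833/512) + 4·(17/16) + 6·(-49/512) + 4·(17/512) = 5973/256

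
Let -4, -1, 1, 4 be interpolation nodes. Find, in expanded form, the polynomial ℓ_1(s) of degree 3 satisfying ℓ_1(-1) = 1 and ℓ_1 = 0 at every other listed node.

ℓ_1(s) = (1/30)s^3 - (1/30)s^2 - (8/15)s + 8/15

ℓ_1(s) = (s + 4)(s - 1)(s - 4) / [(3)·(-2)·(-5)]
       = (s^3 - s^2 - 16s + 16) / (30)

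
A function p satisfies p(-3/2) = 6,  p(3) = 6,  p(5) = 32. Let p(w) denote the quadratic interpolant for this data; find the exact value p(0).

-3

Using Newton's divided-difference form:
p[-3/2,3] = (6 - 6) / (3 - (-3/2)) = 0
p[3,5] = (32 - 6) / (5 - 3) = 13
p[-3/2,3,5] = (13 - 0) / (5 - (-3/2)) = 2
p(0) = 6 + 0·(3/2) + 2·(3/2)·(-3) = -3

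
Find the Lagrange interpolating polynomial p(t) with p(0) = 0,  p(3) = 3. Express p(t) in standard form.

p(t) = t

Build the Lagrange basis polynomials:
L_0(t) = (t - 3) / [-3] = -(1/3)t + 1
L_1(t) = t / [3] = (1/3)t
p(t) = 0·L_0 + 3·L_1
  0·L_0(t) = 0
  3·L_1(t) = t
Adding term by term: t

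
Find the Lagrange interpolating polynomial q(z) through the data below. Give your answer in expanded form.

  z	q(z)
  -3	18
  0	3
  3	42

q(z) = 3z^2 + 4z + 3

Build the Lagrange basis polynomials:
L_0(z) = z(z - 3) / [18] = (1/18)z^2 - (1/6)z
L_1(z) = (z + 3)(z - 3) / [-9] = -(1/9)z^2 + 1
L_2(z) = (z + 3)z / [18] = (1/18)z^2 + (1/6)z
q(z) = 18·L_0 + 3·L_1 + 42·L_2
  18·L_0(z) = z^2 - 3z
  3·L_1(z) = -(1/3)z^2 + 3
  42·L_2(z) = (7/3)z^2 + 7z
Adding term by term: 3z^2 + 4z + 3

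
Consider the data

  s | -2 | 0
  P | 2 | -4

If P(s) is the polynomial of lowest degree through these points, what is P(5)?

Evaluate each Lagrange basis at s = 5:
L_0(5) = (5)/[(-2)] = -5/2
L_1(5) = (7)/[(2)] = 7/2
Sum: 2·(-5/2) + (-4)·(7/2) = -19

-19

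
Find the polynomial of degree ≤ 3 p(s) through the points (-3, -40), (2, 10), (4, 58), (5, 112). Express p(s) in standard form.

Newton's divided differences:
p[-3,2] = (10 - (-40)) / (2 - (-3)) = 10
p[2,4] = (58 - 10) / (4 - 2) = 24
p[4,5] = (112 - 58) / (5 - 4) = 54
p[-3,2,4] = (24 - 10) / (4 - (-3)) = 2
p[2,4,5] = (54 - 24) / (5 - 2) = 10
p[-3,2,4,5] = (10 - 2) / (5 - (-3)) = 1
p(s) = -40 + 10·(s + 3) + 2·(s + 3)(s - 2) + 1·(s + 3)(s - 2)(s - 4)
Expanding: p(s) = s^3 - s^2 + 2s + 2

p(s) = s^3 - s^2 + 2s + 2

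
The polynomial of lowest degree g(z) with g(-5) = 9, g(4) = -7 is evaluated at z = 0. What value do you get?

L_0(0) = (-4)/[(-9)] = 4/9
L_1(0) = (5)/[(9)] = 5/9
Sum: 9·(4/9) + (-7)·(5/9) = 1/9

1/9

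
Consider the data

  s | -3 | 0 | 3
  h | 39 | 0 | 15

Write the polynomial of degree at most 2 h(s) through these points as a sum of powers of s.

h(s) = 3s^2 - 4s

Newton's divided differences:
h[-3,0] = (0 - 39) / (0 - (-3)) = -13
h[0,3] = (15 - 0) / (3 - 0) = 5
h[-3,0,3] = (5 - (-13)) / (3 - (-3)) = 3
h(s) = 39 + (-13)·(s + 3) + 3·(s + 3)s
Expanding: h(s) = 3s^2 - 4s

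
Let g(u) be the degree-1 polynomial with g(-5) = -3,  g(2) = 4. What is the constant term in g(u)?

2

L_0(u) = (u - 2) / [-7] = -(1/7)u + 2/7
L_1(u) = (u + 5) / [7] = (1/7)u + 5/7
g(u) = (-3)·L_0 + 4·L_1
Only the constant term is needed; take it from each L_i and combine:
(-3)·(2/7) + 4·(5/7) = 2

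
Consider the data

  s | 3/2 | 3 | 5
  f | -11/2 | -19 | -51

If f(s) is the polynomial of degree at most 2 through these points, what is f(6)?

-73

Evaluate each Lagrange basis at s = 6:
L_0(6) = (3)·(1)/[(-3/2)·(-7/2)] = 4/7
L_1(6) = (9/2)·(1)/[(3/2)·(-2)] = -3/2
L_2(6) = (9/2)·(3)/[(7/2)·(2)] = 27/14
Sum: (-11/2)·(4/7) + (-19)·(-3/2) + (-51)·(27/14) = -73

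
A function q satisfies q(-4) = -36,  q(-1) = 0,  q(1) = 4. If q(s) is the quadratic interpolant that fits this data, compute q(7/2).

Using Newton's divided-difference form:
q[-4,-1] = (0 - (-36)) / (-1 - (-4)) = 12
q[-1,1] = (4 - 0) / (1 - (-1)) = 2
q[-4,-1,1] = (2 - 12) / (1 - (-4)) = -2
q(7/2) = -36 + 12·(15/2) + (-2)·(15/2)·(9/2) = -27/2

-27/2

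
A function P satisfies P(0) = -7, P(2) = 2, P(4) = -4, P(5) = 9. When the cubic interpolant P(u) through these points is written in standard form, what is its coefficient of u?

Build the Lagrange basis polynomials:
L_0(u) = (u - 2)(u - 4)(u - 5) / [-40] = -(1/40)u^3 + (11/40)u^2 - (19/20)u + 1
L_1(u) = u(u - 4)(u - 5) / [12] = (1/12)u^3 - (3/4)u^2 + (5/3)u
L_2(u) = u(u - 2)(u - 5) / [-8] = -(1/8)u^3 + (7/8)u^2 - (5/4)u
L_3(u) = u(u - 2)(u - 4) / [15] = (1/15)u^3 - (2/5)u^2 + (8/15)u
P(u) = (-7)·L_0 + 2·L_1 + (-4)·L_2 + 9·L_3
Only the coefficient of u is needed; take it from each L_i and combine:
(-7)·(-19/20) + 2·(5/3) + (-4)·(-5/4) + 9·(8/15) = 1187/60

1187/60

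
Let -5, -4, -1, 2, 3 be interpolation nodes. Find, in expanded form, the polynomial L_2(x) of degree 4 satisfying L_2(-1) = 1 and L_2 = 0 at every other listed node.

L_2(x) = (1/144)x^4 + (1/36)x^3 - (19/144)x^2 - (23/72)x + 5/6

L_2(x) = (x + 5)(x + 4)(x - 2)(x - 3) / [(4)·(3)·(-3)·(-4)]
       = (x^4 + 4x^3 - 19x^2 - 46x + 120) / (144)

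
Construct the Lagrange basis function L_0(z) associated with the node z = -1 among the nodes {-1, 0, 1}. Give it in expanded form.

L_0(z) = z(z - 1) / [(-1)·(-2)]
       = (z^2 - z) / (2)

L_0(z) = (1/2)z^2 - (1/2)z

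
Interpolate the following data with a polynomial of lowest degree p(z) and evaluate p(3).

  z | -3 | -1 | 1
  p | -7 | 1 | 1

L_0(3) = (4)·(2)/[(-2)·(-4)] = 1
L_1(3) = (6)·(2)/[(2)·(-2)] = -3
L_2(3) = (6)·(4)/[(4)·(2)] = 3
Sum: (-7)·(1) + 1·(-3) + 1·(3) = -7

-7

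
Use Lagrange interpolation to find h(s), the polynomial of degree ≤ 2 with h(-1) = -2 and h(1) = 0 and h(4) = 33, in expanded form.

Build the Lagrange basis polynomials:
L_0(s) = (s - 1)(s - 4) / [10] = (1/10)s^2 - (1/2)s + 2/5
L_1(s) = (s + 1)(s - 4) / [-6] = -(1/6)s^2 + (1/2)s + 2/3
L_2(s) = (s + 1)(s - 1) / [15] = (1/15)s^2 - 1/15
h(s) = (-2)·L_0 + 0·L_1 + 33·L_2
  (-2)·L_0(s) = -(1/5)s^2 + s - 4/5
  0·L_1(s) = 0
  33·L_2(s) = (11/5)s^2 - 11/5
Adding term by term: 2s^2 + s - 3

h(s) = 2s^2 + s - 3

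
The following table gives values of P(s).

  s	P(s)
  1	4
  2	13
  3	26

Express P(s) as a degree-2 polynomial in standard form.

Newton's divided differences:
P[1,2] = (13 - 4) / (2 - 1) = 9
P[2,3] = (26 - 13) / (3 - 2) = 13
P[1,2,3] = (13 - 9) / (3 - 1) = 2
P(s) = 4 + 9·(s - 1) + 2·(s - 1)(s - 2)
Expanding: P(s) = 2s^2 + 3s - 1

P(s) = 2s^2 + 3s - 1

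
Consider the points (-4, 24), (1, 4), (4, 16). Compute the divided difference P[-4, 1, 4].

P[-4,1] = (4 - 24) / (1 - (-4)) = -4
P[1,4] = (16 - 4) / (4 - 1) = 4
P[-4,1,4] = (4 - (-4)) / (4 - (-4)) = 1

1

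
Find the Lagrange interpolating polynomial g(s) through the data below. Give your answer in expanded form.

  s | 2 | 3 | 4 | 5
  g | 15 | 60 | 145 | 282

g(s) = 2s^3 + 2s^2 - 3s - 3

Build the Lagrange basis polynomials:
L_0(s) = (s - 3)(s - 4)(s - 5) / [-6] = -(1/6)s^3 + 2s^2 - (47/6)s + 10
L_1(s) = (s - 2)(s - 4)(s - 5) / [2] = (1/2)s^3 - (11/2)s^2 + 19s - 20
L_2(s) = (s - 2)(s - 3)(s - 5) / [-2] = -(1/2)s^3 + 5s^2 - (31/2)s + 15
L_3(s) = (s - 2)(s - 3)(s - 4) / [6] = (1/6)s^3 - (3/2)s^2 + (13/3)s - 4
g(s) = 15·L_0 + 60·L_1 + 145·L_2 + 282·L_3
  15·L_0(s) = -(5/2)s^3 + 30s^2 - (235/2)s + 150
  60·L_1(s) = 30s^3 - 330s^2 + 1140s - 1200
  145·L_2(s) = -(145/2)s^3 + 725s^2 - (4495/2)s + 2175
  282·L_3(s) = 47s^3 - 423s^2 + 1222s - 1128
Adding term by term: 2s^3 + 2s^2 - 3s - 3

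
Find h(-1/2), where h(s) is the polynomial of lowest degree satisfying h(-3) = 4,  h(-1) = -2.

-7/2

Evaluate each Lagrange basis at s = -1/2:
L_0(-1/2) = (1/2)/[(-2)] = -1/4
L_1(-1/2) = (5/2)/[(2)] = 5/4
Sum: 4·(-1/4) + (-2)·(5/4) = -7/2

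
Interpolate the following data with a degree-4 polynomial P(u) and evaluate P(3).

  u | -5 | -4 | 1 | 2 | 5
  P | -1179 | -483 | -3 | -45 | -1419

L_0(3) = (7)·(2)·(1)·(-2)/[(-1)·(-6)·(-7)·(-10)] = -1/15
L_1(3) = (8)·(2)·(1)·(-2)/[(1)·(-5)·(-6)·(-9)] = 16/135
L_2(3) = (8)·(7)·(1)·(-2)/[(6)·(5)·(-1)·(-4)] = -14/15
L_3(3) = (8)·(7)·(2)·(-2)/[(7)·(6)·(1)·(-3)] = 16/9
L_4(3) = (8)·(7)·(2)·(1)/[(10)·(9)·(4)·(3)] = 14/135
Sum: (-1179)·(-1/15) + (-483)·(16/135) + (-3)·(-14/15) + (-45)·(16/9) + (-1419)·(14/135) = -203

-203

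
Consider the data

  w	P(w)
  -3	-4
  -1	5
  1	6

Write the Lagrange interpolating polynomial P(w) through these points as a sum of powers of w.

Build the Lagrange basis polynomials:
L_0(w) = (w + 1)(w - 1) / [8] = (1/8)w^2 - 1/8
L_1(w) = (w + 3)(w - 1) / [-4] = -(1/4)w^2 - (1/2)w + 3/4
L_2(w) = (w + 3)(w + 1) / [8] = (1/8)w^2 + (1/2)w + 3/8
P(w) = (-4)·L_0 + 5·L_1 + 6·L_2
  (-4)·L_0(w) = -(1/2)w^2 + 1/2
  5·L_1(w) = -(5/4)w^2 - (5/2)w + 15/4
  6·L_2(w) = (3/4)w^2 + 3w + 9/4
Adding term by term: -w^2 + (1/2)w + 13/2

P(w) = -w^2 + (1/2)w + 13/2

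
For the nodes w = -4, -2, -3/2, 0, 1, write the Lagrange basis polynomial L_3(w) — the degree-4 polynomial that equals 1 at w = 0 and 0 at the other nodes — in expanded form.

L_3(w) = (w + 4)(w + 2)(w + 3/2)(w - 1) / [(4)·(2)·(3/2)·(-1)]
       = (w^4 + (13/2)w^3 + (19/2)w^2 - 5w - 12) / (-12)

L_3(w) = -(1/12)w^4 - (13/24)w^3 - (19/24)w^2 + (5/12)w + 1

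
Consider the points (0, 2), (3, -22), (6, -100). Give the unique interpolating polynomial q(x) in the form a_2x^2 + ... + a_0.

q(x) = -3x^2 + x + 2

Build the Lagrange basis polynomials:
L_0(x) = (x - 3)(x - 6) / [18] = (1/18)x^2 - (1/2)x + 1
L_1(x) = x(x - 6) / [-9] = -(1/9)x^2 + (2/3)x
L_2(x) = x(x - 3) / [18] = (1/18)x^2 - (1/6)x
q(x) = 2·L_0 + (-22)·L_1 + (-100)·L_2
  2·L_0(x) = (1/9)x^2 - x + 2
  (-22)·L_1(x) = (22/9)x^2 - (44/3)x
  (-100)·L_2(x) = -(50/9)x^2 + (50/3)x
Adding term by term: -3x^2 + x + 2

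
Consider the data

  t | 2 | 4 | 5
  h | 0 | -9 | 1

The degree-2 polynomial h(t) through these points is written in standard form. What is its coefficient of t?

-67/2

Build the Lagrange basis polynomials:
L_0(t) = (t - 4)(t - 5) / [6] = (1/6)t^2 - (3/2)t + 10/3
L_1(t) = (t - 2)(t - 5) / [-2] = -(1/2)t^2 + (7/2)t - 5
L_2(t) = (t - 2)(t - 4) / [3] = (1/3)t^2 - 2t + 8/3
h(t) = 0·L_0 + (-9)·L_1 + 1·L_2
Only the coefficient of t is needed; take it from each L_i and combine:
0·(-3/2) + (-9)·(7/2) + 1·(-2) = -67/2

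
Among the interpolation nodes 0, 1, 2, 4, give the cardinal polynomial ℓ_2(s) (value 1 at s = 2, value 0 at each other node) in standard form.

ℓ_2(s) = -(1/4)s^3 + (5/4)s^2 - s

ℓ_2(s) = s(s - 1)(s - 4) / [(2)·(1)·(-2)]
       = (s^3 - 5s^2 + 4s) / (-4)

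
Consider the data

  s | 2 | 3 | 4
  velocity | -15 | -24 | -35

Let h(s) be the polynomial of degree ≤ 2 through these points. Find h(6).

Using Newton's divided-difference form:
h[2,3] = (-24 - (-15)) / (3 - 2) = -9
h[3,4] = (-35 - (-24)) / (4 - 3) = -11
h[2,3,4] = (-11 - (-9)) / (4 - 2) = -1
h(6) = -15 + (-9)·(4) + (-1)·(4)·(3) = -63

-63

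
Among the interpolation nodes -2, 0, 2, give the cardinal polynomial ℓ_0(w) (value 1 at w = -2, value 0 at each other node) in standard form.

ℓ_0(w) = (1/8)w^2 - (1/4)w

ℓ_0(w) = w(w - 2) / [(-2)·(-4)]
       = (w^2 - 2w) / (8)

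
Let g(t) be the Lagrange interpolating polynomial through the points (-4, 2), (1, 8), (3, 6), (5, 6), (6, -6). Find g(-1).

332/15

Evaluate each Lagrange basis at t = -1:
L_0(-1) = (-2)·(-4)·(-6)·(-7)/[(-5)·(-7)·(-9)·(-10)] = 8/75
L_1(-1) = (3)·(-4)·(-6)·(-7)/[(5)·(-2)·(-4)·(-5)] = 63/25
L_2(-1) = (3)·(-2)·(-6)·(-7)/[(7)·(2)·(-2)·(-3)] = -3
L_3(-1) = (3)·(-2)·(-4)·(-7)/[(9)·(4)·(2)·(-1)] = 7/3
L_4(-1) = (3)·(-2)·(-4)·(-6)/[(10)·(5)·(3)·(1)] = -24/25
Sum: 2·(8/75) + 8·(63/25) + 6·(-3) + 6·(7/3) + (-6)·(-24/25) = 332/15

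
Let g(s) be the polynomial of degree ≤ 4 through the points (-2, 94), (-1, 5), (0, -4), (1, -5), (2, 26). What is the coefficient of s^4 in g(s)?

4

L_0(s) = (s + 1)s(s - 1)(s - 2) / [24] = (1/24)s^4 - (1/12)s^3 - (1/24)s^2 + (1/12)s
L_1(s) = (s + 2)s(s - 1)(s - 2) / [-6] = -(1/6)s^4 + (1/6)s^3 + (2/3)s^2 - (2/3)s
L_2(s) = (s + 2)(s + 1)(s - 1)(s - 2) / [4] = (1/4)s^4 - (5/4)s^2 + 1
L_3(s) = (s + 2)(s + 1)s(s - 2) / [-6] = -(1/6)s^4 - (1/6)s^3 + (2/3)s^2 + (2/3)s
L_4(s) = (s + 2)(s + 1)s(s - 1) / [24] = (1/24)s^4 + (1/12)s^3 - (1/24)s^2 - (1/12)s
g(s) = 94·L_0 + 5·L_1 + (-4)·L_2 + (-5)·L_3 + 26·L_4
Only the coefficient of s^4 is needed; take it from each L_i and combine:
94·(1/24) + 5·(-1/6) + (-4)·(1/4) + (-5)·(-1/6) + 26·(1/24) = 4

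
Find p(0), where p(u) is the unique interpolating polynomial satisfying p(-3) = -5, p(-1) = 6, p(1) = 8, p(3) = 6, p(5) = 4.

L_0(0) = (1)·(-1)·(-3)·(-5)/[(-2)·(-4)·(-6)·(-8)] = -5/128
L_1(0) = (3)·(-1)·(-3)·(-5)/[(2)·(-2)·(-4)·(-6)] = 15/32
L_2(0) = (3)·(1)·(-3)·(-5)/[(4)·(2)·(-2)·(-4)] = 45/64
L_3(0) = (3)·(1)·(-1)·(-5)/[(6)·(4)·(2)·(-2)] = -5/32
L_4(0) = (3)·(1)·(-1)·(-3)/[(8)·(6)·(4)·(2)] = 3/128
Sum: (-5)·(-5/128) + 6·(15/32) + 8·(45/64) + 6·(-5/32) + 4·(3/128) = 997/128

997/128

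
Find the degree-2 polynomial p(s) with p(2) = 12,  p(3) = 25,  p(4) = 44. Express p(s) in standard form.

Newton's divided differences:
p[2,3] = (25 - 12) / (3 - 2) = 13
p[3,4] = (44 - 25) / (4 - 3) = 19
p[2,3,4] = (19 - 13) / (4 - 2) = 3
p(s) = 12 + 13·(s - 2) + 3·(s - 2)(s - 3)
Expanding: p(s) = 3s^2 - 2s + 4

p(s) = 3s^2 - 2s + 4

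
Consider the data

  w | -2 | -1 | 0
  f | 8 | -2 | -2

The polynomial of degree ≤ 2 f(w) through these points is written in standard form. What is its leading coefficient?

The leading coefficient equals the top divided difference f[-2,-1,0].
f[-2,-1] = (-2 - 8) / (-1 - (-2)) = -10
f[-1,0] = (-2 - (-2)) / (0 - (-1)) = 0
f[-2,-1,0] = (0 - (-10)) / (0 - (-2)) = 5

5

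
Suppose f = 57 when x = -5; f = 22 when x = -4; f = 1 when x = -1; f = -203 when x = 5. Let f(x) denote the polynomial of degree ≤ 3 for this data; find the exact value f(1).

-3

Evaluate each Lagrange basis at x = 1:
L_0(1) = (5)·(2)·(-4)/[(-1)·(-4)·(-10)] = 1
L_1(1) = (6)·(2)·(-4)/[(1)·(-3)·(-9)] = -16/9
L_2(1) = (6)·(5)·(-4)/[(4)·(3)·(-6)] = 5/3
L_3(1) = (6)·(5)·(2)/[(10)·(9)·(6)] = 1/9
Sum: 57·(1) + 22·(-16/9) + 1·(5/3) + (-203)·(1/9) = -3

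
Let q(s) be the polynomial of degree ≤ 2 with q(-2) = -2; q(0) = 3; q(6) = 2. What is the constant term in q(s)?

3

Build the Lagrange basis polynomials:
L_0(s) = s(s - 6) / [16] = (1/16)s^2 - (3/8)s
L_1(s) = (s + 2)(s - 6) / [-12] = -(1/12)s^2 + (1/3)s + 1
L_2(s) = (s + 2)s / [48] = (1/48)s^2 + (1/24)s
q(s) = (-2)·L_0 + 3·L_1 + 2·L_2
Only the constant term is needed; take it from each L_i and combine:
(-2)·(0) + 3·(1) + 2·(0) = 3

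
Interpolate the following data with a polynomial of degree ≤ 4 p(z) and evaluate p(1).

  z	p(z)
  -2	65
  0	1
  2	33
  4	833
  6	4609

Evaluate each Lagrange basis at z = 1:
L_0(1) = (1)·(-1)·(-3)·(-5)/[(-2)·(-4)·(-6)·(-8)] = -5/128
L_1(1) = (3)·(-1)·(-3)·(-5)/[(2)·(-2)·(-4)·(-6)] = 15/32
L_2(1) = (3)·(1)·(-3)·(-5)/[(4)·(2)·(-2)·(-4)] = 45/64
L_3(1) = (3)·(1)·(-1)·(-5)/[(6)·(4)·(2)·(-2)] = -5/32
L_4(1) = (3)·(1)·(-1)·(-3)/[(8)·(6)·(4)·(2)] = 3/128
Sum: 65·(-5/128) + 1·(15/32) + 33·(45/64) + 833·(-5/32) + 4609·(3/128) = -1

-1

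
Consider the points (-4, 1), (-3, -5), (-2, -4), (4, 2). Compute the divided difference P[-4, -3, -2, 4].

-7/16

P[-4,-3] = (-5 - 1) / (-3 - (-4)) = -6
P[-3,-2] = (-4 - (-5)) / (-2 - (-3)) = 1
P[-2,4] = (2 - (-4)) / (4 - (-2)) = 1
P[-4,-3,-2] = (1 - (-6)) / (-2 - (-4)) = 7/2
P[-3,-2,4] = (1 - 1) / (4 - (-3)) = 0
P[-4,-3,-2,4] = (0 - 7/2) / (4 - (-4)) = -7/16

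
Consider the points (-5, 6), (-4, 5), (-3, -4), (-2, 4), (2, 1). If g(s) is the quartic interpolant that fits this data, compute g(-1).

Evaluate each Lagrange basis at s = -1:
L_0(-1) = (3)·(2)·(1)·(-3)/[(-1)·(-2)·(-3)·(-7)] = -3/7
L_1(-1) = (4)·(2)·(1)·(-3)/[(1)·(-1)·(-2)·(-6)] = 2
L_2(-1) = (4)·(3)·(1)·(-3)/[(2)·(1)·(-1)·(-5)] = -18/5
L_3(-1) = (4)·(3)·(2)·(-3)/[(3)·(2)·(1)·(-4)] = 3
L_4(-1) = (4)·(3)·(2)·(1)/[(7)·(6)·(5)·(4)] = 1/35
Sum: 6·(-3/7) + 5·(2) + (-4)·(-18/5) + 4·(3) + 1·(1/35) = 237/7

237/7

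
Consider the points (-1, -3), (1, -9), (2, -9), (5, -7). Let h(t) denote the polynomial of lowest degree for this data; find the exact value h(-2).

Using Newton's divided-difference form:
h[-1,1] = (-9 - (-3)) / (1 - (-1)) = -3
h[1,2] = (-9 - (-9)) / (2 - 1) = 0
h[2,5] = (-7 - (-9)) / (5 - 2) = 2/3
h[-1,1,2] = (0 - (-3)) / (2 - (-1)) = 1
h[1,2,5] = (2/3 - 0) / (5 - 1) = 1/6
h[-1,1,2,5] = (1/6 - 1) / (5 - (-1)) = -5/36
h(-2) = -3 + (-3)·(-1) + 1·(-1)·(-3) + (-5/36)·(-1)·(-3)·(-4) = 14/3

14/3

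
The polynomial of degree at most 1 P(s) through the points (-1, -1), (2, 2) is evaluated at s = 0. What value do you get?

0

L_0(0) = (-2)/[(-3)] = 2/3
L_1(0) = (1)/[(3)] = 1/3
Sum: (-1)·(2/3) + 2·(1/3) = 0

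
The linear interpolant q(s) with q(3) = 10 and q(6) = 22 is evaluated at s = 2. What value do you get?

L_0(2) = (-4)/[(-3)] = 4/3
L_1(2) = (-1)/[(3)] = -1/3
Sum: 10·(4/3) + 22·(-1/3) = 6

6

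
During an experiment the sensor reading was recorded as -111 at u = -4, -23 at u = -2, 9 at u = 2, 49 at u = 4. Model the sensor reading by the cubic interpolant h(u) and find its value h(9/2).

Evaluate each Lagrange basis at u = 9/2:
L_0(9/2) = (13/2)·(5/2)·(1/2)/[(-2)·(-6)·(-8)] = -65/768
L_1(9/2) = (17/2)·(5/2)·(1/2)/[(2)·(-4)·(-6)] = 85/384
L_2(9/2) = (17/2)·(13/2)·(1/2)/[(6)·(4)·(-2)] = -221/384
L_3(9/2) = (17/2)·(13/2)·(5/2)/[(8)·(6)·(2)] = 1105/768
Sum: (-111)·(-65/768) + (-23)·(85/384) + 9·(-221/384) + 49·(1105/768) = 557/8

557/8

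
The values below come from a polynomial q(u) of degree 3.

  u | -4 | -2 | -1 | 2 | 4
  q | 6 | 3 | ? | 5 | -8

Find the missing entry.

The 4 known values determine q uniquely (degree ≤ 3).
Evaluate each Lagrange basis at u = -1:
L_0(-1) = (1)·(-3)·(-5)/[(-2)·(-6)·(-8)] = -5/32
L_1(-1) = (3)·(-3)·(-5)/[(2)·(-4)·(-6)] = 15/16
L_2(-1) = (3)·(1)·(-5)/[(6)·(4)·(-2)] = 5/16
L_3(-1) = (3)·(1)·(-3)/[(8)·(6)·(2)] = -3/32
Sum: 6·(-5/32) + 3·(15/16) + 5·(5/16) + (-8)·(-3/32) = 67/16

67/16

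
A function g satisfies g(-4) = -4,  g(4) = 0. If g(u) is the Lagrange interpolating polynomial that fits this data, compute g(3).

-1/2

Evaluate each Lagrange basis at u = 3:
L_0(3) = (-1)/[(-8)] = 1/8
L_1(3) = (7)/[(8)] = 7/8
Sum: (-4)·(1/8) + 0 = -1/2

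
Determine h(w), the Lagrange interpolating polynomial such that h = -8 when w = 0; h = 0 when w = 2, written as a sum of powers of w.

Build the Lagrange basis polynomials:
L_0(w) = (w - 2) / [-2] = -(1/2)w + 1
L_1(w) = w / [2] = (1/2)w
h(w) = (-8)·L_0 + 0·L_1
  (-8)·L_0(w) = 4w - 8
  0·L_1(w) = 0
Adding term by term: 4w - 8

h(w) = 4w - 8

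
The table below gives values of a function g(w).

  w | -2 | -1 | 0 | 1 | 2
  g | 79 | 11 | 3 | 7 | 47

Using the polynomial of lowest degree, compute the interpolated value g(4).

Evaluate each Lagrange basis at w = 4:
L_0(4) = (5)·(4)·(3)·(2)/[(-1)·(-2)·(-3)·(-4)] = 5
L_1(4) = (6)·(4)·(3)·(2)/[(1)·(-1)·(-2)·(-3)] = -24
L_2(4) = (6)·(5)·(3)·(2)/[(2)·(1)·(-1)·(-2)] = 45
L_3(4) = (6)·(5)·(4)·(2)/[(3)·(2)·(1)·(-1)] = -40
L_4(4) = (6)·(5)·(4)·(3)/[(4)·(3)·(2)·(1)] = 15
Sum: 79·(5) + 11·(-24) + 3·(45) + 7·(-40) + 47·(15) = 691

691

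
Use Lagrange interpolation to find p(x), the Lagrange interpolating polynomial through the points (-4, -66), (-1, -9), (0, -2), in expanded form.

Build the Lagrange basis polynomials:
L_0(x) = (x + 1)x / [12] = (1/12)x^2 + (1/12)x
L_1(x) = (x + 4)x / [-3] = -(1/3)x^2 - (4/3)x
L_2(x) = (x + 4)(x + 1) / [4] = (1/4)x^2 + (5/4)x + 1
p(x) = (-66)·L_0 + (-9)·L_1 + (-2)·L_2
  (-66)·L_0(x) = -(11/2)x^2 - (11/2)x
  (-9)·L_1(x) = 3x^2 + 12x
  (-2)·L_2(x) = -(1/2)x^2 - (5/2)x - 2
Adding term by term: -3x^2 + 4x - 2

p(x) = -3x^2 + 4x - 2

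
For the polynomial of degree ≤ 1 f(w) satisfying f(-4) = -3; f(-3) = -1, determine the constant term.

Build the Lagrange basis polynomials:
L_0(w) = (w + 3) / [-1] = -w - 3
L_1(w) = (w + 4) / [1] = w + 4
f(w) = (-3)·L_0 + (-1)·L_1
Only the constant term is needed; take it from each L_i and combine:
(-3)·(-3) + (-1)·(4) = 5

5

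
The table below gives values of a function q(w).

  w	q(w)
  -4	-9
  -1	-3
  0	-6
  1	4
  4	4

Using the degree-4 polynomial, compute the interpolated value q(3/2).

6381/512

L_0(3/2) = (5/2)·(3/2)·(1/2)·(-5/2)/[(-3)·(-4)·(-5)·(-8)] = -5/512
L_1(3/2) = (11/2)·(3/2)·(1/2)·(-5/2)/[(3)·(-1)·(-2)·(-5)] = 11/32
L_2(3/2) = (11/2)·(5/2)·(1/2)·(-5/2)/[(4)·(1)·(-1)·(-4)] = -275/256
L_3(3/2) = (11/2)·(5/2)·(3/2)·(-5/2)/[(5)·(2)·(1)·(-3)] = 55/32
L_4(3/2) = (11/2)·(5/2)·(3/2)·(1/2)/[(8)·(5)·(4)·(3)] = 11/512
Sum: (-9)·(-5/512) + (-3)·(11/32) + (-6)·(-275/256) + 4·(55/32) + 4·(11/512) = 6381/512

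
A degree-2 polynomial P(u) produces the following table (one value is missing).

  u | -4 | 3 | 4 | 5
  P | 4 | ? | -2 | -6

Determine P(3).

23/18

The 3 known values determine P uniquely (degree ≤ 2).
Evaluate each Lagrange basis at u = 3:
L_0(3) = (-1)·(-2)/[(-8)·(-9)] = 1/36
L_1(3) = (7)·(-2)/[(8)·(-1)] = 7/4
L_2(3) = (7)·(-1)/[(9)·(1)] = -7/9
Sum: 4·(1/36) + (-2)·(7/4) + (-6)·(-7/9) = 23/18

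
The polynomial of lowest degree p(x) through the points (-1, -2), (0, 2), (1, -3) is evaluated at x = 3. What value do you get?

-40

Evaluate each Lagrange basis at x = 3:
L_0(3) = (3)·(2)/[(-1)·(-2)] = 3
L_1(3) = (4)·(2)/[(1)·(-1)] = -8
L_2(3) = (4)·(3)/[(2)·(1)] = 6
Sum: (-2)·(3) + 2·(-8) + (-3)·(6) = -40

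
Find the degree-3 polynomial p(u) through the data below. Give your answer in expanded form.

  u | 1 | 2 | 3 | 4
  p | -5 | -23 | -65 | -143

p(u) = -2u^3 - 4u + 1

Newton's divided differences:
p[1,2] = (-23 - (-5)) / (2 - 1) = -18
p[2,3] = (-65 - (-23)) / (3 - 2) = -42
p[3,4] = (-143 - (-65)) / (4 - 3) = -78
p[1,2,3] = (-42 - (-18)) / (3 - 1) = -12
p[2,3,4] = (-78 - (-42)) / (4 - 2) = -18
p[1,2,3,4] = (-18 - (-12)) / (4 - 1) = -2
p(u) = -5 + (-18)·(u - 1) + (-12)·(u - 1)(u - 2) + (-2)·(u - 1)(u - 2)(u - 3)
Expanding: p(u) = -2u^3 - 4u + 1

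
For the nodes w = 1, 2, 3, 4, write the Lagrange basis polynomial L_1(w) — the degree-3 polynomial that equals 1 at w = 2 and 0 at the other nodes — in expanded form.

L_1(w) = (1/2)w^3 - 4w^2 + (19/2)w - 6

L_1(w) = (w - 1)(w - 3)(w - 4) / [(1)·(-1)·(-2)]
       = (w^3 - 8w^2 + 19w - 12) / (2)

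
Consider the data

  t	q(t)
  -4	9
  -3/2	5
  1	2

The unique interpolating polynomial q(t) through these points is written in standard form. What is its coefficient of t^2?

2/25

Build the Lagrange basis polynomials:
L_0(t) = (t + 3/2)(t - 1) / [25/2] = (2/25)t^2 + (1/25)t - 3/25
L_1(t) = (t + 4)(t - 1) / [-25/4] = -(4/25)t^2 - (12/25)t + 16/25
L_2(t) = (t + 4)(t + 3/2) / [25/2] = (2/25)t^2 + (11/25)t + 12/25
q(t) = 9·L_0 + 5·L_1 + 2·L_2
Only the coefficient of t^2 is needed; take it from each L_i and combine:
9·(2/25) + 5·(-4/25) + 2·(2/25) = 2/25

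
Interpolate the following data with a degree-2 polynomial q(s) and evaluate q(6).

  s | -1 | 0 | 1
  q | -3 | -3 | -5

Using Newton's divided-difference form:
q[-1,0] = (-3 - (-3)) / (0 - (-1)) = 0
q[0,1] = (-5 - (-3)) / (1 - 0) = -2
q[-1,0,1] = (-2 - 0) / (1 - (-1)) = -1
q(6) = -3 + 0·(7) + (-1)·(7)·(6) = -45

-45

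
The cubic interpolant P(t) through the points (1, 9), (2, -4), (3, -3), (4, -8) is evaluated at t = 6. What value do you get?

-116

Evaluate each Lagrange basis at t = 6:
L_0(6) = (4)·(3)·(2)/[(-1)·(-2)·(-3)] = -4
L_1(6) = (5)·(3)·(2)/[(1)·(-1)·(-2)] = 15
L_2(6) = (5)·(4)·(2)/[(2)·(1)·(-1)] = -20
L_3(6) = (5)·(4)·(3)/[(3)·(2)·(1)] = 10
Sum: 9·(-4) + (-4)·(15) + (-3)·(-20) + (-8)·(10) = -116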